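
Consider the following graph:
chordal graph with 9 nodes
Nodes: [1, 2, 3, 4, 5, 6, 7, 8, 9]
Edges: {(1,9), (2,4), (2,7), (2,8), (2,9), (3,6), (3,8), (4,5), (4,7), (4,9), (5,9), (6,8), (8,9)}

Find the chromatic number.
χ(G) = 3

Clique number ω(G) = 3 (lower bound: χ ≥ ω).
The clique on [2, 8, 9] has size 3, forcing χ ≥ 3, and the coloring below uses 3 colors, so χ(G) = 3.
A valid 3-coloring: color 1: [6, 7, 9]; color 2: [1, 2, 3, 5]; color 3: [4, 8].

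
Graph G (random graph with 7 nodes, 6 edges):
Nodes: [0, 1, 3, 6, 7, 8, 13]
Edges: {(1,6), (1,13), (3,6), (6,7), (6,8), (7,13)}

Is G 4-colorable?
A valid 4-coloring: color 1: [0, 6, 13]; color 2: [1, 3, 7, 8].
(χ(G) = 2 ≤ 4.)

Yes, G is 4-colorable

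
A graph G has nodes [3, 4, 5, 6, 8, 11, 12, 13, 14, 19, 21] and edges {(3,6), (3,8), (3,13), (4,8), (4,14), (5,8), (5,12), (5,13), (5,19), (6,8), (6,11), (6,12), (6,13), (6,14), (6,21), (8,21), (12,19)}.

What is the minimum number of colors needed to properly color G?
χ(G) = 3

Clique number ω(G) = 3 (lower bound: χ ≥ ω).
The clique on [5, 12, 19] has size 3, forcing χ ≥ 3, and the coloring below uses 3 colors, so χ(G) = 3.
A valid 3-coloring: color 1: [4, 5, 6]; color 2: [8, 11, 13, 14, 19]; color 3: [3, 12, 21].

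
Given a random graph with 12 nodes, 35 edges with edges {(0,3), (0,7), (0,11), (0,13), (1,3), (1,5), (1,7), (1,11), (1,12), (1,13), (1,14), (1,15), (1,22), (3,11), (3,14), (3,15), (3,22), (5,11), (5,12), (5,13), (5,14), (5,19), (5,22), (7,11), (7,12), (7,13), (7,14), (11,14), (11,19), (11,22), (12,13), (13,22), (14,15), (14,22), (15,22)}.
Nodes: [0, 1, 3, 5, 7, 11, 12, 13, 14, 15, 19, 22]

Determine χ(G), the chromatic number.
χ(G) = 5

Clique number ω(G) = 5 (lower bound: χ ≥ ω).
The clique on [1, 3, 11, 14, 22] has size 5, forcing χ ≥ 5, and the coloring below uses 5 colors, so χ(G) = 5.
A valid 5-coloring: color 1: [0, 1, 19]; color 2: [11, 13, 15]; color 3: [12, 14]; color 4: [3, 5, 7]; color 5: [22].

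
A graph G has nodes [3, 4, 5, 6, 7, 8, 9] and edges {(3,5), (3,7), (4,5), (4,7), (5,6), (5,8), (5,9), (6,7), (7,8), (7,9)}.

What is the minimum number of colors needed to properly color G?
χ(G) = 2

Clique number ω(G) = 2 (lower bound: χ ≥ ω).
The graph is bipartite (no odd cycle), so 2 colors suffice: χ(G) = 2.
A valid 2-coloring: color 1: [5, 7]; color 2: [3, 4, 6, 8, 9].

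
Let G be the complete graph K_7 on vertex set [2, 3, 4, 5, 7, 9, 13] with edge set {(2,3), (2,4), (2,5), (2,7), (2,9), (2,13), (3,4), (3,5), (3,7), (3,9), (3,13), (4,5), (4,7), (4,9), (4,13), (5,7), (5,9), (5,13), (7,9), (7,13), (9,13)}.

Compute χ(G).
Clique number ω(G) = 7 (lower bound: χ ≥ ω).
The clique on [2, 3, 4, 5, 7, 9, 13] has size 7, forcing χ ≥ 7, and the coloring below uses 7 colors, so χ(G) = 7.
A valid 7-coloring: color 1: [4]; color 2: [3]; color 3: [7]; color 4: [9]; color 5: [2]; color 6: [13]; color 7: [5].

χ(G) = 7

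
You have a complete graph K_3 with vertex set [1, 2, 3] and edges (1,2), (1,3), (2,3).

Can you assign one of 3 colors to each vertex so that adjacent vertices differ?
Yes, G is 3-colorable

A valid 3-coloring: color 1: [2]; color 2: [1]; color 3: [3].
(χ(G) = 3 ≤ 3.)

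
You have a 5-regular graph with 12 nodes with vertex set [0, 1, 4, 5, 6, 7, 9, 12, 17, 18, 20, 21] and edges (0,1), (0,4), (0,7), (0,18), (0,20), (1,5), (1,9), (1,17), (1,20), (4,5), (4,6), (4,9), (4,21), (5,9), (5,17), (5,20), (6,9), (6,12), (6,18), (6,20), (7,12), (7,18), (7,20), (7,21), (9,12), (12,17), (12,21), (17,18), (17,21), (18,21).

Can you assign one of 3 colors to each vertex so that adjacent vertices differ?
Suppose a proper 3-coloring c exists. The clique [0, 1, 20] takes 3 distinct colors; by symmetry let c(0) = 1, c(1) = 2, c(20) = 3.
- Vertex 5: neighbors [1, 20] already have colors [2, 3] ⇒ c(5) = 1.
- Vertex 7: neighbors [0, 20] already have colors [1, 3] ⇒ c(7) = 2.
- Vertex 9: neighbors [5, 1] already have colors [1, 2] ⇒ c(9) = 3.
- Vertex 12: neighbors [7, 9] already have colors [2, 3] ⇒ c(12) = 1.
- Vertex 18: neighbors [0, 7] already have colors [1, 2] ⇒ c(18) = 3.
- Vertex 21: neighbors [12, 7, 18] already have colors [1, 2, 3] — all 3 colors blocked. Contradiction.
The forced assignments end in a contradiction, so G has no proper 3-coloring (χ ≥ 4).

No, G is not 3-colorable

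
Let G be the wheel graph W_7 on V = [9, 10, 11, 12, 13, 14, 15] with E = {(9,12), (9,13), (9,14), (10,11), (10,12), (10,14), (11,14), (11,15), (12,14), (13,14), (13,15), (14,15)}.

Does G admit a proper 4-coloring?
A valid 4-coloring: color 1: [14]; color 2: [11, 12, 13]; color 3: [9, 10, 15].
(χ(G) = 3 ≤ 4.)

Yes, G is 4-colorable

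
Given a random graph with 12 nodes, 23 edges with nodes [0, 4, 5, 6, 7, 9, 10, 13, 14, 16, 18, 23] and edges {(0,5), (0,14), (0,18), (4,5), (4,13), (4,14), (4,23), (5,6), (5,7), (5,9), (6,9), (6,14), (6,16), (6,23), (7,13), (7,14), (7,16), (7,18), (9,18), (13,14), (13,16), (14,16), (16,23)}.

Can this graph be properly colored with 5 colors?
Yes, G is 5-colorable

A valid 5-coloring: color 1: [5, 10, 14, 18, 23]; color 2: [0, 4, 6, 7]; color 3: [9, 16]; color 4: [13].
(χ(G) = 4 ≤ 5.)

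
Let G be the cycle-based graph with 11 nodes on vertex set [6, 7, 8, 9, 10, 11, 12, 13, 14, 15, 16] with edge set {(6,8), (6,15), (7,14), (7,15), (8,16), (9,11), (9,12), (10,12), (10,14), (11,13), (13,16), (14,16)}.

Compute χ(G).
Clique number ω(G) = 2 (lower bound: χ ≥ ω).
Odd cycle [16, 14, 10, 12, 9, 11, 13] needs 3 colors (χ ≥ 3).
The coloring below uses 3 colors, so χ(G) = 3.
A valid 3-coloring: color 1: [6, 7, 10, 11, 16]; color 2: [8, 12, 13, 14, 15]; color 3: [9].

χ(G) = 3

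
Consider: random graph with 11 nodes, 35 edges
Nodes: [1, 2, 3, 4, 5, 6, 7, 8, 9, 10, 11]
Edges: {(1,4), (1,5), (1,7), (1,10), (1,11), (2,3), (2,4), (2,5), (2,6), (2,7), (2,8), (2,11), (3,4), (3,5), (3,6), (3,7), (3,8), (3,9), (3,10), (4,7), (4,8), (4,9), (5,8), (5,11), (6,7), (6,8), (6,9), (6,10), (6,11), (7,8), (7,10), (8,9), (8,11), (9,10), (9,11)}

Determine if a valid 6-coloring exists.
A valid 6-coloring: color 1: [8, 10]; color 2: [3, 11]; color 3: [5, 7, 9]; color 4: [1, 2]; color 5: [4, 6].
(χ(G) = 5 ≤ 6.)

Yes, G is 6-colorable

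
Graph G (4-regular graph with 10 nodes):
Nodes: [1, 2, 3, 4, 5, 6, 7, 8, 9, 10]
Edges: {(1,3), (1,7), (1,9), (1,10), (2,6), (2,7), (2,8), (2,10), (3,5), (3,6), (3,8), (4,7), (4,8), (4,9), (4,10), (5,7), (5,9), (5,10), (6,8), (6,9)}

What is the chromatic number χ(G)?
χ(G) = 3

Clique number ω(G) = 3 (lower bound: χ ≥ ω).
The clique on [2, 6, 8] has size 3, forcing χ ≥ 3, and the coloring below uses 3 colors, so χ(G) = 3.
A valid 3-coloring: color 1: [7, 8, 9, 10]; color 2: [2, 3, 4]; color 3: [1, 5, 6].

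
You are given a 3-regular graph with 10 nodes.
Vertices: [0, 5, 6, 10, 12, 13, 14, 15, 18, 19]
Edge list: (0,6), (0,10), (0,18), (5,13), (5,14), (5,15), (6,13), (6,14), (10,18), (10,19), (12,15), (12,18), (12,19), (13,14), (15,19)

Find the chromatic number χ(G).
χ(G) = 3

Clique number ω(G) = 3 (lower bound: χ ≥ ω).
The clique on [0, 10, 18] has size 3, forcing χ ≥ 3, and the coloring below uses 3 colors, so χ(G) = 3.
A valid 3-coloring: color 1: [5, 6, 10, 12]; color 2: [0, 13, 19]; color 3: [14, 15, 18].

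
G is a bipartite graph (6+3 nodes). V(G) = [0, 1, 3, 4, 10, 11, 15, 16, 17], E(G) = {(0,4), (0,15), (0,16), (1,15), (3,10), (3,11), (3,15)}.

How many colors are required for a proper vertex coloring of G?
Clique number ω(G) = 2 (lower bound: χ ≥ ω).
The graph is bipartite (no odd cycle), so 2 colors suffice: χ(G) = 2.
A valid 2-coloring: color 1: [4, 10, 11, 15, 16, 17]; color 2: [0, 1, 3].

χ(G) = 2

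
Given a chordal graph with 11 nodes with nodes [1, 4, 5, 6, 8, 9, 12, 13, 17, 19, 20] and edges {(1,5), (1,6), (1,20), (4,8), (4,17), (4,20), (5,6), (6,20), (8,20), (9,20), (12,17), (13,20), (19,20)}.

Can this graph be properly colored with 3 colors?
Yes, G is 3-colorable

A valid 3-coloring: color 1: [5, 17, 20]; color 2: [1, 4, 9, 12, 13, 19]; color 3: [6, 8].
(χ(G) = 3 ≤ 3.)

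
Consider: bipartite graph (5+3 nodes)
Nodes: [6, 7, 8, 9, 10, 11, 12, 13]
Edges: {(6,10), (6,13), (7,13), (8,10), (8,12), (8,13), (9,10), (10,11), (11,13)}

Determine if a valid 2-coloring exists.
A valid 2-coloring: color 1: [10, 12, 13]; color 2: [6, 7, 8, 9, 11].
(χ(G) = 2 ≤ 2.)

Yes, G is 2-colorable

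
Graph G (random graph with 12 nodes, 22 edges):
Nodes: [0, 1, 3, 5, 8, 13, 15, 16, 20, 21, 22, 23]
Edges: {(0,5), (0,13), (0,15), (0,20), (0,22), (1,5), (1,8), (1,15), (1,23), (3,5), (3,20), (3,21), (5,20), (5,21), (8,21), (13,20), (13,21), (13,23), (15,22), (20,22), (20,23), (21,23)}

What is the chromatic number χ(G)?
χ(G) = 4

Clique number ω(G) = 3 (lower bound: χ ≥ ω).
Suppose a proper 3-coloring c exists. The clique [0, 5, 20] takes 3 distinct colors; by symmetry let c(0) = 1, c(5) = 2, c(20) = 3.
- Vertex 13: neighbors [0, 20] already have colors [1, 3] ⇒ c(13) = 2.
- Vertex 23: neighbors [13, 20] already have colors [2, 3] ⇒ c(23) = 1.
- Vertex 1: neighbors [23, 5] already have colors [1, 2] ⇒ c(1) = 3.
- Vertex 21: neighbors [23, 5] already have colors [1, 2] ⇒ c(21) = 3.
- Vertex 15: neighbors [0, 1] already have colors [1, 3] ⇒ c(15) = 2.
- Vertex 22: neighbors [0, 15, 20] already have colors [1, 2, 3] — all 3 colors blocked. Contradiction.
The forced assignments end in a contradiction, so G has no proper 3-coloring (χ ≥ 4).
The coloring below uses 4 colors, so χ(G) = 4.
A valid 4-coloring: color 1: [1, 16, 20, 21]; color 2: [5, 8, 13, 22]; color 3: [0, 3, 23]; color 4: [15].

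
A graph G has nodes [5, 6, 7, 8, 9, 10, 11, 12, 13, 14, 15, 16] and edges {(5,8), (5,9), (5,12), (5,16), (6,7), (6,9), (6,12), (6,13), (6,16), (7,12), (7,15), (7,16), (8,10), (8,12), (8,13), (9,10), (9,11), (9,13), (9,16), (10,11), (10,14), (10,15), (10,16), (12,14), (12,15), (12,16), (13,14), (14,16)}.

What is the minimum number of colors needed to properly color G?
χ(G) = 4

Clique number ω(G) = 4 (lower bound: χ ≥ ω).
The clique on [6, 7, 12, 16] has size 4, forcing χ ≥ 4, and the coloring below uses 4 colors, so χ(G) = 4.
A valid 4-coloring: color 1: [11, 13, 15, 16]; color 2: [9, 12]; color 3: [5, 6, 10]; color 4: [7, 8, 14].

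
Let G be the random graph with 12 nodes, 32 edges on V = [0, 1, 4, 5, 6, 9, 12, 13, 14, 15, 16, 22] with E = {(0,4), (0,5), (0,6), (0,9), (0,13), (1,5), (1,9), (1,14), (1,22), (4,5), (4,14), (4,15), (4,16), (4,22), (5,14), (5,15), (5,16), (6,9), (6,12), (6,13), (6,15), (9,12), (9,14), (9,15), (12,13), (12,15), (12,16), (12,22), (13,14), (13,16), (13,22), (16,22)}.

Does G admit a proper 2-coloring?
No, G is not 2-colorable

The clique on vertices [6, 9, 12, 15] has size 4 > 2, so it alone needs 4 colors.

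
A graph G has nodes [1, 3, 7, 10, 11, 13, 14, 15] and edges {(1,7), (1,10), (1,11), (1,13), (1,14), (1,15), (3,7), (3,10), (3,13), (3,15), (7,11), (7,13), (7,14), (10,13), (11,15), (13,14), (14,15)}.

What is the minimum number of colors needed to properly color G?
χ(G) = 4

Clique number ω(G) = 4 (lower bound: χ ≥ ω).
The clique on [1, 7, 13, 14] has size 4, forcing χ ≥ 4, and the coloring below uses 4 colors, so χ(G) = 4.
A valid 4-coloring: color 1: [1, 3]; color 2: [13, 15]; color 3: [7, 10]; color 4: [11, 14].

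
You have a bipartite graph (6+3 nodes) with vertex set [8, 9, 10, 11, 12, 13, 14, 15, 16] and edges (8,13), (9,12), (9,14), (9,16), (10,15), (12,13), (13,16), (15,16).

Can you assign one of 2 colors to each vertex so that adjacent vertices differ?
Yes, G is 2-colorable

A valid 2-coloring: color 1: [8, 10, 11, 12, 14, 16]; color 2: [9, 13, 15].
(χ(G) = 2 ≤ 2.)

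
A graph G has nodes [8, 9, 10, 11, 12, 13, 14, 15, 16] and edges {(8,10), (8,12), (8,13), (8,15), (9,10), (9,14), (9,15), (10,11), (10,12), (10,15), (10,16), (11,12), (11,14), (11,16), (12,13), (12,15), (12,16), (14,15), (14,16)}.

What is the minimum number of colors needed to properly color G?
Clique number ω(G) = 4 (lower bound: χ ≥ ω).
The clique on [8, 10, 12, 15] has size 4, forcing χ ≥ 4, and the coloring below uses 4 colors, so χ(G) = 4.
A valid 4-coloring: color 1: [9, 12]; color 2: [10, 13, 14]; color 3: [15, 16]; color 4: [8, 11].

χ(G) = 4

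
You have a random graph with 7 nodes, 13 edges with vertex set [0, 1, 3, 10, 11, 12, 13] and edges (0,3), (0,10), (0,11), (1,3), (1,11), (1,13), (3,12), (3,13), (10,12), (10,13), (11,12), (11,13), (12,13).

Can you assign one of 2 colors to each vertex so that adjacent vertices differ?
The clique on vertices [1, 11, 13] has size 3 > 2, so it alone needs 3 colors.

No, G is not 2-colorable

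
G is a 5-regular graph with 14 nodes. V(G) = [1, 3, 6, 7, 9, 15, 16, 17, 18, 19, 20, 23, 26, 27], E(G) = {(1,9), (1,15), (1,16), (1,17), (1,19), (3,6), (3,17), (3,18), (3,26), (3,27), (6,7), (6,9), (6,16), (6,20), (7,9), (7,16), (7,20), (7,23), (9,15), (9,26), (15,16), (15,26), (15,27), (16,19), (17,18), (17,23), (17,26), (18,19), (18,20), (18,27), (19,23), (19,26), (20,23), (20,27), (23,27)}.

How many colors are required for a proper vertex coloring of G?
χ(G) = 4

Clique number ω(G) = 3 (lower bound: χ ≥ ω).
Suppose a proper 3-coloring c exists. The clique [1, 9, 15] takes 3 distinct colors; by symmetry let c(1) = 1, c(9) = 2, c(15) = 3.
- Vertex 16: neighbors [1, 15] already have colors [1, 3] ⇒ c(16) = 2.
- Vertex 19: neighbors [1, 16] already have colors [1, 2] ⇒ c(19) = 3.
- Vertex 26: neighbors [9, 15] already have colors [2, 3] ⇒ c(26) = 1.
- Vertex 3: neighbors [26] already have colors [1]; try each remaining color.
- Case c(3) = 2:
  - Vertex 18: neighbors [3, 19] already have colors [2, 3] ⇒ c(18) = 1.
  - Vertex 27: neighbors [18, 3, 15] already have colors [1, 2, 3] — all 3 colors blocked. Contradiction.
- Case c(3) = 3:
  - Vertex 6: neighbors [9, 3] already have colors [2, 3] ⇒ c(6) = 1.
  - Vertex 7: neighbors [6, 9] already have colors [1, 2] ⇒ c(7) = 3.
  - Vertex 20: neighbors [6, 7] already have colors [1, 3] ⇒ c(20) = 2.
  - Vertex 17: neighbors [1, 3] already have colors [1, 3] ⇒ c(17) = 2.
  - Vertex 27: neighbors [20, 3] already have colors [2, 3] ⇒ c(27) = 1.
  - Vertex 18: neighbors [27, 17, 3] already have colors [1, 2, 3] — all 3 colors blocked. Contradiction.
Every case ends in a contradiction, so G has no proper 3-coloring (χ ≥ 4).
The coloring below uses 4 colors, so χ(G) = 4.
A valid 4-coloring: color 1: [1, 7, 26, 27]; color 2: [3, 15, 19, 20]; color 3: [9, 16, 18, 23]; color 4: [6, 17].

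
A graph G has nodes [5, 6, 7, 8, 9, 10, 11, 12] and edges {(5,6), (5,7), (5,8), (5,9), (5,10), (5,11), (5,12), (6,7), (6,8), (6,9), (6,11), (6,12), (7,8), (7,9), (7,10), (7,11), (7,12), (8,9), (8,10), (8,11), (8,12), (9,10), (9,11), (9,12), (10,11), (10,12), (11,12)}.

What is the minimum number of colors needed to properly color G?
χ(G) = 7

Clique number ω(G) = 7 (lower bound: χ ≥ ω).
The clique on [5, 7, 8, 9, 10, 11, 12] has size 7, forcing χ ≥ 7, and the coloring below uses 7 colors, so χ(G) = 7.
A valid 7-coloring: color 1: [11]; color 2: [8]; color 3: [9]; color 4: [5]; color 5: [12]; color 6: [7]; color 7: [6, 10].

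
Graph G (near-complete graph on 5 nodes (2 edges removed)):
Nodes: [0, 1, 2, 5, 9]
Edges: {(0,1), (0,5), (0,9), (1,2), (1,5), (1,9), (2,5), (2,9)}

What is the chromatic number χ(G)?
χ(G) = 3

Clique number ω(G) = 3 (lower bound: χ ≥ ω).
The clique on [0, 1, 9] has size 3, forcing χ ≥ 3, and the coloring below uses 3 colors, so χ(G) = 3.
A valid 3-coloring: color 1: [1]; color 2: [0, 2]; color 3: [5, 9].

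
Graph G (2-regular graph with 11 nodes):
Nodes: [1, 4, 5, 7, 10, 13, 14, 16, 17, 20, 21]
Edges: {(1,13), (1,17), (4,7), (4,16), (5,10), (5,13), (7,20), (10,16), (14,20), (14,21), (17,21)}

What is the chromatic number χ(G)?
Clique number ω(G) = 2 (lower bound: χ ≥ ω).
Odd cycle [4, 7, 20, 14, 21, 17, 1, 13, 5, 10, 16] needs 3 colors (χ ≥ 3).
The coloring below uses 3 colors, so χ(G) = 3.
A valid 3-coloring: color 1: [4, 10, 13, 17, 20]; color 2: [1, 5, 7, 16, 21]; color 3: [14].

χ(G) = 3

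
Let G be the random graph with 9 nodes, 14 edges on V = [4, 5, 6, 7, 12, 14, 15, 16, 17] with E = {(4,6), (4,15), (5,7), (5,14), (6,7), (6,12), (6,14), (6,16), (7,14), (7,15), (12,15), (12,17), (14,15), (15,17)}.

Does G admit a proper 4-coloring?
A valid 4-coloring: color 1: [5, 6, 15]; color 2: [4, 7, 16, 17]; color 3: [12, 14].
(χ(G) = 3 ≤ 4.)

Yes, G is 4-colorable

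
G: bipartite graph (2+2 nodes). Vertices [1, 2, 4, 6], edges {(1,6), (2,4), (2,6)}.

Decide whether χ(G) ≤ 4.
A valid 4-coloring: color 1: [1, 2]; color 2: [4, 6].
(χ(G) = 2 ≤ 4.)

Yes, G is 4-colorable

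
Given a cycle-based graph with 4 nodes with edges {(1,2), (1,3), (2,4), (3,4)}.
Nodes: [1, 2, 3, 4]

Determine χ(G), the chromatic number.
Clique number ω(G) = 2 (lower bound: χ ≥ ω).
The graph is bipartite (no odd cycle), so 2 colors suffice: χ(G) = 2.
A valid 2-coloring: color 1: [1, 4]; color 2: [2, 3].

χ(G) = 2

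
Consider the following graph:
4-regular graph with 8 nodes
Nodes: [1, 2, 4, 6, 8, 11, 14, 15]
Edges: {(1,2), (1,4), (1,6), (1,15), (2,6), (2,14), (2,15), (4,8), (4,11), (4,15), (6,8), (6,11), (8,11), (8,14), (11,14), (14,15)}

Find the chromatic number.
Clique number ω(G) = 3 (lower bound: χ ≥ ω).
Suppose a proper 3-coloring c exists. The clique [1, 2, 6] takes 3 distinct colors; by symmetry let c(1) = 1, c(2) = 2, c(6) = 3.
- Vertex 15: neighbors [1, 2] already have colors [1, 2] ⇒ c(15) = 3.
- Vertex 4: neighbors [1, 15] already have colors [1, 3] ⇒ c(4) = 2.
- Vertex 8: neighbors [4, 6] already have colors [2, 3] ⇒ c(8) = 1.
- Vertex 11: neighbors [8, 4, 6] already have colors [1, 2, 3] — all 3 colors blocked. Contradiction.
The forced assignments end in a contradiction, so G has no proper 3-coloring (χ ≥ 4).
The coloring below uses 4 colors, so χ(G) = 4.
A valid 4-coloring: color 1: [11, 15]; color 2: [4, 6, 14]; color 3: [1, 8]; color 4: [2].

χ(G) = 4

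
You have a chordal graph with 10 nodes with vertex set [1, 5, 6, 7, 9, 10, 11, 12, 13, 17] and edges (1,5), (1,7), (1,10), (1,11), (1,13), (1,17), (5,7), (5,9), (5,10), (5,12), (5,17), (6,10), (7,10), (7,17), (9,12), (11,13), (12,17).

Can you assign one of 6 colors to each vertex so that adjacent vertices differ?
A valid 6-coloring: color 1: [1, 6, 12]; color 2: [5, 13]; color 3: [9, 10, 11, 17]; color 4: [7].
(χ(G) = 4 ≤ 6.)

Yes, G is 6-colorable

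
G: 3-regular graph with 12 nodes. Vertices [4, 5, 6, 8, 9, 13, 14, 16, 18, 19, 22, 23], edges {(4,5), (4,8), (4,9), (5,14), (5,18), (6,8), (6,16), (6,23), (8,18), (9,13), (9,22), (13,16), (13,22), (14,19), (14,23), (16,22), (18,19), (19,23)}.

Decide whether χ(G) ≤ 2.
The clique on vertices [13, 16, 22] has size 3 > 2, so it alone needs 3 colors.

No, G is not 2-colorable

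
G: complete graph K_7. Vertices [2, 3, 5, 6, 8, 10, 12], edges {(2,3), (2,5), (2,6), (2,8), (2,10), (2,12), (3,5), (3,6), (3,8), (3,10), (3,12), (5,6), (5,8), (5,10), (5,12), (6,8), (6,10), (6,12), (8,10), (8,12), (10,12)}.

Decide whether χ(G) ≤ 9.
A valid 9-coloring: color 1: [8]; color 2: [10]; color 3: [3]; color 4: [2]; color 5: [6]; color 6: [5]; color 7: [12].
(χ(G) = 7 ≤ 9.)

Yes, G is 9-colorable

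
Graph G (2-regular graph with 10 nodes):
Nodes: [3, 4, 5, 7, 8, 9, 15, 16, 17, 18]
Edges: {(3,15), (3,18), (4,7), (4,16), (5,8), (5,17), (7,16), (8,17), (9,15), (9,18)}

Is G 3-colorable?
A valid 3-coloring: color 1: [3, 5, 9, 16]; color 2: [7, 8, 15, 18]; color 3: [4, 17].
(χ(G) = 3 ≤ 3.)

Yes, G is 3-colorable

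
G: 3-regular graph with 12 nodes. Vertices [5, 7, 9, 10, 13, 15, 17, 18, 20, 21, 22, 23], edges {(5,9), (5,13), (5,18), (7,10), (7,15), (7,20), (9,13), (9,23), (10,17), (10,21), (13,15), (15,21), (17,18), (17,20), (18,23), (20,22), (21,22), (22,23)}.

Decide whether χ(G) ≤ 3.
Yes, G is 3-colorable

A valid 3-coloring: color 1: [7, 13, 17, 21, 23]; color 2: [5, 10, 15, 22]; color 3: [9, 18, 20].
(χ(G) = 3 ≤ 3.)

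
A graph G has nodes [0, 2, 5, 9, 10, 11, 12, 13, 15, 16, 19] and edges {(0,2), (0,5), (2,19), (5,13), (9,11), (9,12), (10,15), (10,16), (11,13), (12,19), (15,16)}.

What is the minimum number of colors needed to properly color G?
χ(G) = 3

Clique number ω(G) = 3 (lower bound: χ ≥ ω).
The clique on [10, 15, 16] has size 3, forcing χ ≥ 3, and the coloring below uses 3 colors, so χ(G) = 3.
A valid 3-coloring: color 1: [0, 9, 10, 13, 19]; color 2: [2, 5, 11, 12, 15]; color 3: [16].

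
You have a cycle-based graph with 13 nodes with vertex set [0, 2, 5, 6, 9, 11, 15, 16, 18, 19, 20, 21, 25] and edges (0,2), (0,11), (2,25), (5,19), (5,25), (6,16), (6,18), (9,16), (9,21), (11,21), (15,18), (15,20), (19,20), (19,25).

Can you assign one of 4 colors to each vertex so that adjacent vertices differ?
Yes, G is 4-colorable

A valid 4-coloring: color 1: [0, 16, 18, 20, 21, 25]; color 2: [2, 6, 9, 11, 15, 19]; color 3: [5].
(χ(G) = 3 ≤ 4.)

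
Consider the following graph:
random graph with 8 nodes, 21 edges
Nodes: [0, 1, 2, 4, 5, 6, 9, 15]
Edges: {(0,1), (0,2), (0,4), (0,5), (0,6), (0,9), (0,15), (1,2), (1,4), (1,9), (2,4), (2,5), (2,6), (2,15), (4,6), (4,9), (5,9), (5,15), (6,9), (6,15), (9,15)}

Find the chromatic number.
χ(G) = 4

Clique number ω(G) = 4 (lower bound: χ ≥ ω).
The clique on [0, 1, 4, 9] has size 4, forcing χ ≥ 4, and the coloring below uses 4 colors, so χ(G) = 4.
A valid 4-coloring: color 1: [0]; color 2: [2, 9]; color 3: [1, 5, 6]; color 4: [4, 15].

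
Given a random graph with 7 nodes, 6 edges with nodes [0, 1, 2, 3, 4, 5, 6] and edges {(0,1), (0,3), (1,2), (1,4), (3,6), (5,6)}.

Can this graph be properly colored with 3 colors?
Yes, G is 3-colorable

A valid 3-coloring: color 1: [1, 3, 5]; color 2: [0, 2, 4, 6].
(χ(G) = 2 ≤ 3.)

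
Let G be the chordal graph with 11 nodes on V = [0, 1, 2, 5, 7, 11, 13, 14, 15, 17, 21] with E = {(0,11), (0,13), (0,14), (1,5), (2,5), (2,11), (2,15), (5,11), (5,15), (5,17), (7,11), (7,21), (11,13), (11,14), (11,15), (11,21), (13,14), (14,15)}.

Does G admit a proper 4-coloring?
A valid 4-coloring: color 1: [1, 11, 17]; color 2: [5, 14, 21]; color 3: [7, 13, 15]; color 4: [0, 2].
(χ(G) = 4 ≤ 4.)

Yes, G is 4-colorable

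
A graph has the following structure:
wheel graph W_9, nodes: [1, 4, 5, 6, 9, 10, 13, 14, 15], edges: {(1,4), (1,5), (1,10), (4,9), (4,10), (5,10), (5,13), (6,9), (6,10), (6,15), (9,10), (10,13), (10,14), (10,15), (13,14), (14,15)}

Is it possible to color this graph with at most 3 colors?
A valid 3-coloring: color 1: [10]; color 2: [4, 5, 6, 14]; color 3: [1, 9, 13, 15].
(χ(G) = 3 ≤ 3.)

Yes, G is 3-colorable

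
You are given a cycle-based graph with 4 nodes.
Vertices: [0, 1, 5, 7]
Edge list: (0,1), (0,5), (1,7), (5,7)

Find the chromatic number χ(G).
Clique number ω(G) = 2 (lower bound: χ ≥ ω).
The graph is bipartite (no odd cycle), so 2 colors suffice: χ(G) = 2.
A valid 2-coloring: color 1: [1, 5]; color 2: [0, 7].

χ(G) = 2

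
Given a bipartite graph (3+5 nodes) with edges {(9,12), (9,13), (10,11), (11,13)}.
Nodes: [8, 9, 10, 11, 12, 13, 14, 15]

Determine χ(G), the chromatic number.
χ(G) = 2

Clique number ω(G) = 2 (lower bound: χ ≥ ω).
The graph is bipartite (no odd cycle), so 2 colors suffice: χ(G) = 2.
A valid 2-coloring: color 1: [8, 10, 12, 13, 14, 15]; color 2: [9, 11].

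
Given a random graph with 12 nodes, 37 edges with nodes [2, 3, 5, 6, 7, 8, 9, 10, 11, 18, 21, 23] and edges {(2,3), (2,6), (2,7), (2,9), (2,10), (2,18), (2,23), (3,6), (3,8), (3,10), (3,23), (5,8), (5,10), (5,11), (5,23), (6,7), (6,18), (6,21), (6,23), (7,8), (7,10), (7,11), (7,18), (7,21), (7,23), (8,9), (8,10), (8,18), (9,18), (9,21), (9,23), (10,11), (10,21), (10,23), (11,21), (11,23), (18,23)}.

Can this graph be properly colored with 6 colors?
Yes, G is 6-colorable

A valid 6-coloring: color 1: [8, 21, 23]; color 2: [3, 5, 7, 9]; color 3: [6, 10]; color 4: [2, 11]; color 5: [18].
(χ(G) = 5 ≤ 6.)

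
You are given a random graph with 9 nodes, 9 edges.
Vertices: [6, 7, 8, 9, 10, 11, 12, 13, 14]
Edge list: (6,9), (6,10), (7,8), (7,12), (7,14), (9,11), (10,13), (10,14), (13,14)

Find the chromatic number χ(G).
Clique number ω(G) = 3 (lower bound: χ ≥ ω).
The clique on [10, 13, 14] has size 3, forcing χ ≥ 3, and the coloring below uses 3 colors, so χ(G) = 3.
A valid 3-coloring: color 1: [7, 9, 10]; color 2: [6, 8, 11, 12, 14]; color 3: [13].

χ(G) = 3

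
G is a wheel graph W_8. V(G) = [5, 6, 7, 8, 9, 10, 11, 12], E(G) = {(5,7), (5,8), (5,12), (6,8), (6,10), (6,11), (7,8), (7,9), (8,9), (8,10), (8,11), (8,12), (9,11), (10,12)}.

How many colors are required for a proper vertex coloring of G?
Clique number ω(G) = 3 (lower bound: χ ≥ ω).
Odd cycle [10, 12, 5, 7, 9, 11, 6] needs 3 colors (χ ≥ 3).
Vertex 8 is adjacent to every vertex of [5, 6, 7, 9, 10, 11, 12], which already need 3 colors among themselves, so 8 needs a new color (χ ≥ 4).
The coloring below uses 4 colors, so χ(G) = 4.
A valid 4-coloring: color 1: [8]; color 2: [5, 10, 11]; color 3: [6, 7, 12]; color 4: [9].

χ(G) = 4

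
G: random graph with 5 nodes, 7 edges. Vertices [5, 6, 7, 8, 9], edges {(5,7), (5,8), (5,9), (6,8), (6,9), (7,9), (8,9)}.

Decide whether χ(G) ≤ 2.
The clique on vertices [5, 8, 9] has size 3 > 2, so it alone needs 3 colors.

No, G is not 2-colorable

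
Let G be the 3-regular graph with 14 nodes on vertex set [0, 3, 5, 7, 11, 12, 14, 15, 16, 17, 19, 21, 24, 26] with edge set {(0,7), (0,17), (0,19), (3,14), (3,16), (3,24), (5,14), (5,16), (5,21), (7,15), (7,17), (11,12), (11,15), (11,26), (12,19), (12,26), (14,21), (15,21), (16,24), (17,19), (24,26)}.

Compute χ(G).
Clique number ω(G) = 3 (lower bound: χ ≥ ω).
The clique on [0, 17, 19] has size 3, forcing χ ≥ 3, and the coloring below uses 3 colors, so χ(G) = 3.
A valid 3-coloring: color 1: [3, 7, 11, 19, 21]; color 2: [0, 5, 12, 15, 24]; color 3: [14, 16, 17, 26].

χ(G) = 3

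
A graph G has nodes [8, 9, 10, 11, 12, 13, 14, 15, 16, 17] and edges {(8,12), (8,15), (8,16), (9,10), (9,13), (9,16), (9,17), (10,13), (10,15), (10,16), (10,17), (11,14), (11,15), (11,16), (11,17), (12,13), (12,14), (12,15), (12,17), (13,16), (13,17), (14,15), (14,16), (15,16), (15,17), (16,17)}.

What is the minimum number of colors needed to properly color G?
χ(G) = 5

Clique number ω(G) = 5 (lower bound: χ ≥ ω).
The clique on [9, 10, 13, 16, 17] has size 5, forcing χ ≥ 5, and the coloring below uses 5 colors, so χ(G) = 5.
A valid 5-coloring: color 1: [12, 16]; color 2: [8, 14, 17]; color 3: [13, 15]; color 4: [10, 11]; color 5: [9].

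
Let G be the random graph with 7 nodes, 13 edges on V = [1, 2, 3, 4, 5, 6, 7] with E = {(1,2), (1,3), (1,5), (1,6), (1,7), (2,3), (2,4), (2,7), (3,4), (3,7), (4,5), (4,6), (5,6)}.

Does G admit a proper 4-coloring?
A valid 4-coloring: color 1: [1, 4]; color 2: [3, 6]; color 3: [2, 5]; color 4: [7].
(χ(G) = 4 ≤ 4.)

Yes, G is 4-colorable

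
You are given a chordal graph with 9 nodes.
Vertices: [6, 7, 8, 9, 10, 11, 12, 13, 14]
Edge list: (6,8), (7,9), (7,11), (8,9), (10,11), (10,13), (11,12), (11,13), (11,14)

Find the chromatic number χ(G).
χ(G) = 3

Clique number ω(G) = 3 (lower bound: χ ≥ ω).
The clique on [10, 11, 13] has size 3, forcing χ ≥ 3, and the coloring below uses 3 colors, so χ(G) = 3.
A valid 3-coloring: color 1: [6, 9, 11]; color 2: [7, 8, 12, 13, 14]; color 3: [10].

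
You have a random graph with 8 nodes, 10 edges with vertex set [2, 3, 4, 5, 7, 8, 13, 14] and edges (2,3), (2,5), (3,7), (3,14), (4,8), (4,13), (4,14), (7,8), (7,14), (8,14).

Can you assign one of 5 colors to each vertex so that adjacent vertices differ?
Yes, G is 5-colorable

A valid 5-coloring: color 1: [2, 13, 14]; color 2: [3, 5, 8]; color 3: [4, 7].
(χ(G) = 3 ≤ 5.)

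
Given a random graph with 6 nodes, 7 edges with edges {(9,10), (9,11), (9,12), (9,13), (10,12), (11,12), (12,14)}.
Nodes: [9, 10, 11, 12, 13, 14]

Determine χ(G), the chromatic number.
χ(G) = 3

Clique number ω(G) = 3 (lower bound: χ ≥ ω).
The clique on [9, 10, 12] has size 3, forcing χ ≥ 3, and the coloring below uses 3 colors, so χ(G) = 3.
A valid 3-coloring: color 1: [9, 14]; color 2: [12, 13]; color 3: [10, 11].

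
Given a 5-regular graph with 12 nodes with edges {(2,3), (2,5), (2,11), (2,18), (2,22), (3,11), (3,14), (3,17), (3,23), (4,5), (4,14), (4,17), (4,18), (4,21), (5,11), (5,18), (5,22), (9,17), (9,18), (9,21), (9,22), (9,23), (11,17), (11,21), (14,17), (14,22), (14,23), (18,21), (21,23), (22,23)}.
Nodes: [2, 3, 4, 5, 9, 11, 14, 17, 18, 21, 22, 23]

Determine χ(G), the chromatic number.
χ(G) = 4

Clique number ω(G) = 3 (lower bound: χ ≥ ω).
Suppose a proper 3-coloring c exists. The clique [2, 3, 11] takes 3 distinct colors; by symmetry let c(2) = 1, c(3) = 2, c(11) = 3.
- Vertex 5: neighbors [2, 11] already have colors [1, 3] ⇒ c(5) = 2.
- Vertex 17: neighbors [3, 11] already have colors [2, 3] ⇒ c(17) = 1.
- Vertex 4: neighbors [17, 5] already have colors [1, 2] ⇒ c(4) = 3.
- Vertex 14: neighbors [17, 3, 4] already have colors [1, 2, 3] — all 3 colors blocked. Contradiction.
The forced assignments end in a contradiction, so G has no proper 3-coloring (χ ≥ 4).
The coloring below uses 4 colors, so χ(G) = 4.
A valid 4-coloring: color 1: [3, 5, 9]; color 2: [4, 11, 22]; color 3: [2, 14, 21]; color 4: [17, 18, 23].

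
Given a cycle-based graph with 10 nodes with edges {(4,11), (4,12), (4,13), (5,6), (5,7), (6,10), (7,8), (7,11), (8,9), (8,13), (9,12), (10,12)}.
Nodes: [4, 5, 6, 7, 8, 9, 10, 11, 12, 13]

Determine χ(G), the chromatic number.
Clique number ω(G) = 2 (lower bound: χ ≥ ω).
Odd cycle [4, 11, 7, 8, 13] needs 3 colors (χ ≥ 3).
The coloring below uses 3 colors, so χ(G) = 3.
A valid 3-coloring: color 1: [6, 8, 11, 12]; color 2: [4, 7, 9, 10]; color 3: [5, 13].

χ(G) = 3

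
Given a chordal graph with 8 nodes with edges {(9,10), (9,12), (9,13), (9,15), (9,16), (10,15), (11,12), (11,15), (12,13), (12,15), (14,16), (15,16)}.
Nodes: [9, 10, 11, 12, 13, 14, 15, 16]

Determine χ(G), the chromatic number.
Clique number ω(G) = 3 (lower bound: χ ≥ ω).
The clique on [9, 12, 13] has size 3, forcing χ ≥ 3, and the coloring below uses 3 colors, so χ(G) = 3.
A valid 3-coloring: color 1: [13, 14, 15]; color 2: [9, 11]; color 3: [10, 12, 16].

χ(G) = 3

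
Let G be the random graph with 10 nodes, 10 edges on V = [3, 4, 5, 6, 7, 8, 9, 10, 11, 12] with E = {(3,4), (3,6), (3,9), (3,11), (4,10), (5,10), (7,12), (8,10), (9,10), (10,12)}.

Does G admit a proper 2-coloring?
Yes, G is 2-colorable

A valid 2-coloring: color 1: [3, 7, 10]; color 2: [4, 5, 6, 8, 9, 11, 12].
(χ(G) = 2 ≤ 2.)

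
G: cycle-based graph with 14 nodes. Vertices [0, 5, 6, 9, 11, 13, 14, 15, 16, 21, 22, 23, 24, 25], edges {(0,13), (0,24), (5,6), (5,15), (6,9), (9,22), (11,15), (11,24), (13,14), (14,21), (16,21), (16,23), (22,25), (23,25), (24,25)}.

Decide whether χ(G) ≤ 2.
Yes, G is 2-colorable

A valid 2-coloring: color 1: [6, 13, 15, 21, 22, 23, 24]; color 2: [0, 5, 9, 11, 14, 16, 25].
(χ(G) = 2 ≤ 2.)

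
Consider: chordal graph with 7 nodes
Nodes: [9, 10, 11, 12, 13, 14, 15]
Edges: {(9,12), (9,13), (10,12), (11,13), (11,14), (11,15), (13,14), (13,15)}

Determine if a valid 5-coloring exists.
A valid 5-coloring: color 1: [12, 13]; color 2: [9, 10, 11]; color 3: [14, 15].
(χ(G) = 3 ≤ 5.)

Yes, G is 5-colorable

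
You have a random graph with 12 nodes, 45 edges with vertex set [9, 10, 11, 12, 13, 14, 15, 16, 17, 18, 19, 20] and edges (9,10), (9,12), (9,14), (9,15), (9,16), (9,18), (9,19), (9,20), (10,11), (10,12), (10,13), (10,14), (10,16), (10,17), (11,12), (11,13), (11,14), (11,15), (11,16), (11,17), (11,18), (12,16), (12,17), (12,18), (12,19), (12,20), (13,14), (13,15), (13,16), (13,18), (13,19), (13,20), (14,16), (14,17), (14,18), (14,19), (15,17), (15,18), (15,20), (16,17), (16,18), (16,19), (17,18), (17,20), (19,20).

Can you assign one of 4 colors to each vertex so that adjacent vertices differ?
The clique on vertices [10, 11, 12, 16, 17] has size 5 > 4, so it alone needs 5 colors.

No, G is not 4-colorable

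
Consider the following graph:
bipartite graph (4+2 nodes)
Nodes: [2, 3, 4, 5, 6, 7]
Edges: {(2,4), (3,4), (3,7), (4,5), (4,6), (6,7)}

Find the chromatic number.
Clique number ω(G) = 2 (lower bound: χ ≥ ω).
The graph is bipartite (no odd cycle), so 2 colors suffice: χ(G) = 2.
A valid 2-coloring: color 1: [4, 7]; color 2: [2, 3, 5, 6].

χ(G) = 2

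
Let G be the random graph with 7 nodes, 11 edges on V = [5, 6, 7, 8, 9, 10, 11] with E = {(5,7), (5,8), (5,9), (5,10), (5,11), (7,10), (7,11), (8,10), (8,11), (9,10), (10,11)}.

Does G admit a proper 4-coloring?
A valid 4-coloring: color 1: [5, 6]; color 2: [10]; color 3: [9, 11]; color 4: [7, 8].
(χ(G) = 4 ≤ 4.)

Yes, G is 4-colorable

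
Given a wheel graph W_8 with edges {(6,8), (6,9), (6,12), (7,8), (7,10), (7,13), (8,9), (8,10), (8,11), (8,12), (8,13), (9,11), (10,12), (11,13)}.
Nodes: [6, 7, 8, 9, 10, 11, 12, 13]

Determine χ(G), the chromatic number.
Clique number ω(G) = 3 (lower bound: χ ≥ ω).
Odd cycle [10, 7, 13, 11, 9, 6, 12] needs 3 colors (χ ≥ 3).
Vertex 8 is adjacent to every vertex of [6, 7, 9, 10, 11, 12, 13], which already need 3 colors among themselves, so 8 needs a new color (χ ≥ 4).
The coloring below uses 4 colors, so χ(G) = 4.
A valid 4-coloring: color 1: [8]; color 2: [6, 10, 13]; color 3: [7, 11, 12]; color 4: [9].

χ(G) = 4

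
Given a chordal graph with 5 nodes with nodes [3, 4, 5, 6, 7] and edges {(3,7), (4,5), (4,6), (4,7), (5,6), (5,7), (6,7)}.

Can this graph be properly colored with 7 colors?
A valid 7-coloring: color 1: [7]; color 2: [3, 5]; color 3: [4]; color 4: [6].
(χ(G) = 4 ≤ 7.)

Yes, G is 7-colorable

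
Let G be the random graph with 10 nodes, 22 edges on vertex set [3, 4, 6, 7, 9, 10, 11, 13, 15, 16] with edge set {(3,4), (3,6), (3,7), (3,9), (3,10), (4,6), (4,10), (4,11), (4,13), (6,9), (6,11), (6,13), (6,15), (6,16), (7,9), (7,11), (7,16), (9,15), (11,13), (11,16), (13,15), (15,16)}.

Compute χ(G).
χ(G) = 4

Clique number ω(G) = 4 (lower bound: χ ≥ ω).
The clique on [4, 6, 11, 13] has size 4, forcing χ ≥ 4, and the coloring below uses 4 colors, so χ(G) = 4.
A valid 4-coloring: color 1: [6, 7, 10]; color 2: [3, 11, 15]; color 3: [4, 9, 16]; color 4: [13].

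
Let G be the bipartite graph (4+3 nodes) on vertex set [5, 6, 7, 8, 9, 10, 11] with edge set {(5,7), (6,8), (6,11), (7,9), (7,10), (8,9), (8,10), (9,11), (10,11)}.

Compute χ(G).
Clique number ω(G) = 2 (lower bound: χ ≥ ω).
The graph is bipartite (no odd cycle), so 2 colors suffice: χ(G) = 2.
A valid 2-coloring: color 1: [5, 6, 9, 10]; color 2: [7, 8, 11].

χ(G) = 2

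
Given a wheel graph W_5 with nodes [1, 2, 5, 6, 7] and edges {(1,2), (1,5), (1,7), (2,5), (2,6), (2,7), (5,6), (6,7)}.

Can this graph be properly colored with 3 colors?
Yes, G is 3-colorable

A valid 3-coloring: color 1: [2]; color 2: [5, 7]; color 3: [1, 6].
(χ(G) = 3 ≤ 3.)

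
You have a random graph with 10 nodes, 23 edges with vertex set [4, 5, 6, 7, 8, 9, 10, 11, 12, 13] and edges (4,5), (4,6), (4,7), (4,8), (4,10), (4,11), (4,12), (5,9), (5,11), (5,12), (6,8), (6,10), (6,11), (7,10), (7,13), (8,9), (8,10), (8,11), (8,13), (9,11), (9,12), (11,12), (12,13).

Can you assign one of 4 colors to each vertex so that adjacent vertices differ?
A valid 4-coloring: color 1: [4, 9, 13]; color 2: [10, 11]; color 3: [7, 8, 12]; color 4: [5, 6].
(χ(G) = 4 ≤ 4.)

Yes, G is 4-colorable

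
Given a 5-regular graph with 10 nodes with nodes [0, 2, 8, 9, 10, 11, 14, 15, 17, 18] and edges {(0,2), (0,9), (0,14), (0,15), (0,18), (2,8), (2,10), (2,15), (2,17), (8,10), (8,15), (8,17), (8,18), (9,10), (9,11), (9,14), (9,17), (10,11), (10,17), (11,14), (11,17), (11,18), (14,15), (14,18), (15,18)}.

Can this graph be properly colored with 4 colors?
Yes, G is 4-colorable

A valid 4-coloring: color 1: [2, 9, 18]; color 2: [15, 17]; color 3: [0, 8, 11]; color 4: [10, 14].
(χ(G) = 4 ≤ 4.)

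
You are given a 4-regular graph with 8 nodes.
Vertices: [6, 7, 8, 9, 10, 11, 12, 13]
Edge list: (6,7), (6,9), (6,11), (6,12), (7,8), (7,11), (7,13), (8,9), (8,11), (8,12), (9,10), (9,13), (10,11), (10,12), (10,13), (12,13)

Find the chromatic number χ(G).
Clique number ω(G) = 3 (lower bound: χ ≥ ω).
The clique on [7, 8, 11] has size 3, forcing χ ≥ 3, and the coloring below uses 3 colors, so χ(G) = 3.
A valid 3-coloring: color 1: [9, 11, 12]; color 2: [6, 8, 13]; color 3: [7, 10].

χ(G) = 3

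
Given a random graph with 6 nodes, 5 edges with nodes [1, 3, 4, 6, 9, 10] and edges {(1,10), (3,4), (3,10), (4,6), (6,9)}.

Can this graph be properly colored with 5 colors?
Yes, G is 5-colorable

A valid 5-coloring: color 1: [1, 3, 6]; color 2: [4, 9, 10].
(χ(G) = 2 ≤ 5.)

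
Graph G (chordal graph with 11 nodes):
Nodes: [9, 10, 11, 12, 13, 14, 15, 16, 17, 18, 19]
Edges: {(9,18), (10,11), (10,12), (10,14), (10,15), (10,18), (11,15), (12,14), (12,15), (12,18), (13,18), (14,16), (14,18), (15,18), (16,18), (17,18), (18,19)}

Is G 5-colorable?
A valid 5-coloring: color 1: [11, 18]; color 2: [9, 10, 13, 16, 17, 19]; color 3: [14, 15]; color 4: [12].
(χ(G) = 4 ≤ 5.)

Yes, G is 5-colorable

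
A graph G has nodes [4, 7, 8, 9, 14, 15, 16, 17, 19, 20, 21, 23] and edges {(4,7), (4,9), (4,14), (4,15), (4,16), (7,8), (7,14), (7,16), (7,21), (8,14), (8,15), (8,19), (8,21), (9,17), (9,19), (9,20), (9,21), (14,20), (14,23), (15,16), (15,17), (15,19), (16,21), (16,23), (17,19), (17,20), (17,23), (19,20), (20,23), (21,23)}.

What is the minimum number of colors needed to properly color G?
χ(G) = 4

Clique number ω(G) = 4 (lower bound: χ ≥ ω).
The clique on [9, 17, 19, 20] has size 4, forcing χ ≥ 4, and the coloring below uses 4 colors, so χ(G) = 4.
A valid 4-coloring: color 1: [8, 16, 20]; color 2: [4, 17, 21]; color 3: [7, 19, 23]; color 4: [9, 14, 15].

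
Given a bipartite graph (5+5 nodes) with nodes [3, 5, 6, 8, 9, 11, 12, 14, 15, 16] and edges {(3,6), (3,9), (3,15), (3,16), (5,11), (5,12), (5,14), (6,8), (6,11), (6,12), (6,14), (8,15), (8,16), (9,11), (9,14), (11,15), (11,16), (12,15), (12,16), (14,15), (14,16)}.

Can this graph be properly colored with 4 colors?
A valid 4-coloring: color 1: [5, 6, 9, 15, 16]; color 2: [3, 8, 11, 12, 14].
(χ(G) = 2 ≤ 4.)

Yes, G is 4-colorable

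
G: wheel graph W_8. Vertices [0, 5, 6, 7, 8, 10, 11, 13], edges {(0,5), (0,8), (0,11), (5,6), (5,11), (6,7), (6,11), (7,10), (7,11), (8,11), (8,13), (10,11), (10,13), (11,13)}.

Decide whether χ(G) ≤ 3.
No, G is not 3-colorable

Odd cycle [7, 10, 13, 8, 0, 5, 6] needs 3 colors (χ ≥ 3).
Vertex 11 is adjacent to every vertex of [0, 5, 6, 7, 8, 10, 13], which already need 3 colors among themselves, so 11 needs a new color (χ ≥ 4).
Hence χ(G) ≥ 4 > 3, so no proper 3-coloring exists.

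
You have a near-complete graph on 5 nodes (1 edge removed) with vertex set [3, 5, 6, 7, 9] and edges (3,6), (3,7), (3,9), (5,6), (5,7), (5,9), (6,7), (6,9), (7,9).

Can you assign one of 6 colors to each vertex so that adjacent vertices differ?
Yes, G is 6-colorable

A valid 6-coloring: color 1: [6]; color 2: [9]; color 3: [7]; color 4: [3, 5].
(χ(G) = 4 ≤ 6.)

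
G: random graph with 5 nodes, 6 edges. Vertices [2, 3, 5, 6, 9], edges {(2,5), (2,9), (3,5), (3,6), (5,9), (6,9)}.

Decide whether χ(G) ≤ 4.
Yes, G is 4-colorable

A valid 4-coloring: color 1: [5, 6]; color 2: [3, 9]; color 3: [2].
(χ(G) = 3 ≤ 4.)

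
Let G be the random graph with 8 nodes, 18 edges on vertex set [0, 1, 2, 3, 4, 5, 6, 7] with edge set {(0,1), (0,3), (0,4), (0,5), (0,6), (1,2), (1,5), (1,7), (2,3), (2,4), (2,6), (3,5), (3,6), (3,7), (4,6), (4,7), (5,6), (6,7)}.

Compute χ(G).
Clique number ω(G) = 4 (lower bound: χ ≥ ω).
The clique on [0, 3, 5, 6] has size 4, forcing χ ≥ 4, and the coloring below uses 4 colors, so χ(G) = 4.
A valid 4-coloring: color 1: [1, 6]; color 2: [3, 4]; color 3: [0, 2, 7]; color 4: [5].

χ(G) = 4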